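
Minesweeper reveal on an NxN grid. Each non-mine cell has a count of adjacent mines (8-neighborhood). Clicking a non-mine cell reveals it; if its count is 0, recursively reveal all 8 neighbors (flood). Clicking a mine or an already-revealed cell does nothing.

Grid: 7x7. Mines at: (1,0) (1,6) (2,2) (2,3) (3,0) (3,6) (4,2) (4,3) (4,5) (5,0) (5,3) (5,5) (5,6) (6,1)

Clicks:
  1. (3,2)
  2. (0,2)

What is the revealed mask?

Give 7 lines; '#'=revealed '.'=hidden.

Click 1 (3,2) count=4: revealed 1 new [(3,2)] -> total=1
Click 2 (0,2) count=0: revealed 10 new [(0,1) (0,2) (0,3) (0,4) (0,5) (1,1) (1,2) (1,3) (1,4) (1,5)] -> total=11

Answer: .#####.
.#####.
.......
..#....
.......
.......
.......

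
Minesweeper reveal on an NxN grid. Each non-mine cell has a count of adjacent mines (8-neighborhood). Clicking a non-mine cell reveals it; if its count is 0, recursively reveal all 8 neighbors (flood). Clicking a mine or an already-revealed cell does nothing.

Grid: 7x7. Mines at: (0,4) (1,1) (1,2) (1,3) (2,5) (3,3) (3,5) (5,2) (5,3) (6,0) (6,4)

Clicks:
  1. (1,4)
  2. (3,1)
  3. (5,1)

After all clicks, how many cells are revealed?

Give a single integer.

Click 1 (1,4) count=3: revealed 1 new [(1,4)] -> total=1
Click 2 (3,1) count=0: revealed 11 new [(2,0) (2,1) (2,2) (3,0) (3,1) (3,2) (4,0) (4,1) (4,2) (5,0) (5,1)] -> total=12
Click 3 (5,1) count=2: revealed 0 new [(none)] -> total=12

Answer: 12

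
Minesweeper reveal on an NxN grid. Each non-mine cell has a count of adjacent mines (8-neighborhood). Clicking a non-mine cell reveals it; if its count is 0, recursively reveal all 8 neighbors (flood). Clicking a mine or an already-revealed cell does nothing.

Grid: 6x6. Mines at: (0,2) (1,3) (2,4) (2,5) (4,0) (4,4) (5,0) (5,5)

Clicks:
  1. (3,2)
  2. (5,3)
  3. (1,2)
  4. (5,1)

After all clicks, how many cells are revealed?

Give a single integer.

Click 1 (3,2) count=0: revealed 19 new [(0,0) (0,1) (1,0) (1,1) (1,2) (2,0) (2,1) (2,2) (2,3) (3,0) (3,1) (3,2) (3,3) (4,1) (4,2) (4,3) (5,1) (5,2) (5,3)] -> total=19
Click 2 (5,3) count=1: revealed 0 new [(none)] -> total=19
Click 3 (1,2) count=2: revealed 0 new [(none)] -> total=19
Click 4 (5,1) count=2: revealed 0 new [(none)] -> total=19

Answer: 19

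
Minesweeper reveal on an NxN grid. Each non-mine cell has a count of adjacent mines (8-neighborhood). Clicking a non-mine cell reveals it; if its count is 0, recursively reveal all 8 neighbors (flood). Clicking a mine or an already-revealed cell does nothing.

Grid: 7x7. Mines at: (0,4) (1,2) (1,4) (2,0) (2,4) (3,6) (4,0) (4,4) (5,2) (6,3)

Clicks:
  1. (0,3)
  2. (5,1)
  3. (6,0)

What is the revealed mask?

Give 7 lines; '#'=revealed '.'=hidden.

Answer: ...#...
.......
.......
.......
.......
##.....
##.....

Derivation:
Click 1 (0,3) count=3: revealed 1 new [(0,3)] -> total=1
Click 2 (5,1) count=2: revealed 1 new [(5,1)] -> total=2
Click 3 (6,0) count=0: revealed 3 new [(5,0) (6,0) (6,1)] -> total=5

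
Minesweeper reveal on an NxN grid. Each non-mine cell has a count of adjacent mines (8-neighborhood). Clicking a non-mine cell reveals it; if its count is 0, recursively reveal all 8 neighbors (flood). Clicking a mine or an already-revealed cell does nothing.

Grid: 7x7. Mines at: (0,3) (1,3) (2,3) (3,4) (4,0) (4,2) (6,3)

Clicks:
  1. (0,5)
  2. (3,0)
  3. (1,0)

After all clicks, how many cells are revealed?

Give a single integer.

Click 1 (0,5) count=0: revealed 20 new [(0,4) (0,5) (0,6) (1,4) (1,5) (1,6) (2,4) (2,5) (2,6) (3,5) (3,6) (4,4) (4,5) (4,6) (5,4) (5,5) (5,6) (6,4) (6,5) (6,6)] -> total=20
Click 2 (3,0) count=1: revealed 1 new [(3,0)] -> total=21
Click 3 (1,0) count=0: revealed 11 new [(0,0) (0,1) (0,2) (1,0) (1,1) (1,2) (2,0) (2,1) (2,2) (3,1) (3,2)] -> total=32

Answer: 32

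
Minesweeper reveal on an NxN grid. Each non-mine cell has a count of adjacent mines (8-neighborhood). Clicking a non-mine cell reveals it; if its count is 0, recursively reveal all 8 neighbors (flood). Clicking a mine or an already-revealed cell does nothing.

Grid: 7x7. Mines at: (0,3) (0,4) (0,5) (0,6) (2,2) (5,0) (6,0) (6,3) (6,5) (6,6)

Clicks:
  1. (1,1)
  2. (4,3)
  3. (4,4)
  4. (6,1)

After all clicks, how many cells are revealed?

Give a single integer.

Answer: 28

Derivation:
Click 1 (1,1) count=1: revealed 1 new [(1,1)] -> total=1
Click 2 (4,3) count=0: revealed 26 new [(1,3) (1,4) (1,5) (1,6) (2,3) (2,4) (2,5) (2,6) (3,1) (3,2) (3,3) (3,4) (3,5) (3,6) (4,1) (4,2) (4,3) (4,4) (4,5) (4,6) (5,1) (5,2) (5,3) (5,4) (5,5) (5,6)] -> total=27
Click 3 (4,4) count=0: revealed 0 new [(none)] -> total=27
Click 4 (6,1) count=2: revealed 1 new [(6,1)] -> total=28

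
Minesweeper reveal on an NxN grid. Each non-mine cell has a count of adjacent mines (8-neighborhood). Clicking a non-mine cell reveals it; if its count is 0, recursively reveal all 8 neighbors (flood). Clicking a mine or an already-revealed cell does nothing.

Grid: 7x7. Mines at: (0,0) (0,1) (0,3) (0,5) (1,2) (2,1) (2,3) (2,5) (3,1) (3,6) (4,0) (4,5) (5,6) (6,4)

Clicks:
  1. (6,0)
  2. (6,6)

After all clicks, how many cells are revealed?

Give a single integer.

Click 1 (6,0) count=0: revealed 16 new [(3,2) (3,3) (3,4) (4,1) (4,2) (4,3) (4,4) (5,0) (5,1) (5,2) (5,3) (5,4) (6,0) (6,1) (6,2) (6,3)] -> total=16
Click 2 (6,6) count=1: revealed 1 new [(6,6)] -> total=17

Answer: 17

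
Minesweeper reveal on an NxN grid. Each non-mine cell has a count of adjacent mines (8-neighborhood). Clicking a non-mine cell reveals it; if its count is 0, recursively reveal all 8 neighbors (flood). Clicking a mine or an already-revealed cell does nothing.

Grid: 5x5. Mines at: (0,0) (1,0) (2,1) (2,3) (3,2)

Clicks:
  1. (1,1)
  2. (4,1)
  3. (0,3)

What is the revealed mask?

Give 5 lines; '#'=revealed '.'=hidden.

Click 1 (1,1) count=3: revealed 1 new [(1,1)] -> total=1
Click 2 (4,1) count=1: revealed 1 new [(4,1)] -> total=2
Click 3 (0,3) count=0: revealed 7 new [(0,1) (0,2) (0,3) (0,4) (1,2) (1,3) (1,4)] -> total=9

Answer: .####
.####
.....
.....
.#...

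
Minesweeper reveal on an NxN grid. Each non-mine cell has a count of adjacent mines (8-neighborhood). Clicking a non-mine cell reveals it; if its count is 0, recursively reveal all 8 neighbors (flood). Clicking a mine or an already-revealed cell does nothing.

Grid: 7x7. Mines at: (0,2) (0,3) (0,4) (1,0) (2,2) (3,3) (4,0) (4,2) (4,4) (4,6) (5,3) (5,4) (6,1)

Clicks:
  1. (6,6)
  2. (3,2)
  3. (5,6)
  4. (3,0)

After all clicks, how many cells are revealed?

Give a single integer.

Answer: 6

Derivation:
Click 1 (6,6) count=0: revealed 4 new [(5,5) (5,6) (6,5) (6,6)] -> total=4
Click 2 (3,2) count=3: revealed 1 new [(3,2)] -> total=5
Click 3 (5,6) count=1: revealed 0 new [(none)] -> total=5
Click 4 (3,0) count=1: revealed 1 new [(3,0)] -> total=6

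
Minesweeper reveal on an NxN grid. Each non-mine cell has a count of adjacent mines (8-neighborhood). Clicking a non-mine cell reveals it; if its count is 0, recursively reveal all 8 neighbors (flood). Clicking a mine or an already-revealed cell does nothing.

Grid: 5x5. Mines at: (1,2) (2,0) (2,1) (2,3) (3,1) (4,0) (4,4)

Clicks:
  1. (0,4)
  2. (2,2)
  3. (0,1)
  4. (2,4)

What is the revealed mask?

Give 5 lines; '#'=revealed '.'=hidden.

Click 1 (0,4) count=0: revealed 4 new [(0,3) (0,4) (1,3) (1,4)] -> total=4
Click 2 (2,2) count=4: revealed 1 new [(2,2)] -> total=5
Click 3 (0,1) count=1: revealed 1 new [(0,1)] -> total=6
Click 4 (2,4) count=1: revealed 1 new [(2,4)] -> total=7

Answer: .#.##
...##
..#.#
.....
.....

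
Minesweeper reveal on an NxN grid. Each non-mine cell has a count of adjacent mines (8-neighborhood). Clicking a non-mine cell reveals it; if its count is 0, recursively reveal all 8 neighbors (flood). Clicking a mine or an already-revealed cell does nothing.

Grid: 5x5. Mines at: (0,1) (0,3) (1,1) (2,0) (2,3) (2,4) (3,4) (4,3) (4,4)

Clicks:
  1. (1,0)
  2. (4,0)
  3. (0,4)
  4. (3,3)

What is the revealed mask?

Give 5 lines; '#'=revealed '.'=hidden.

Answer: ....#
#....
.....
####.
###..

Derivation:
Click 1 (1,0) count=3: revealed 1 new [(1,0)] -> total=1
Click 2 (4,0) count=0: revealed 6 new [(3,0) (3,1) (3,2) (4,0) (4,1) (4,2)] -> total=7
Click 3 (0,4) count=1: revealed 1 new [(0,4)] -> total=8
Click 4 (3,3) count=5: revealed 1 new [(3,3)] -> total=9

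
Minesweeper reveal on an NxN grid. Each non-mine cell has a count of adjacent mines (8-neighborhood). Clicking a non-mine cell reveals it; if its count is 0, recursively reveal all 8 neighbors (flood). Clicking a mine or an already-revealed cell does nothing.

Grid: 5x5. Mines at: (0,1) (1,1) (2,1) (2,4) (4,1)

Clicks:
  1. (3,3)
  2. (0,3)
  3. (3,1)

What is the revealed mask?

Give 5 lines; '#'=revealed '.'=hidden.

Click 1 (3,3) count=1: revealed 1 new [(3,3)] -> total=1
Click 2 (0,3) count=0: revealed 6 new [(0,2) (0,3) (0,4) (1,2) (1,3) (1,4)] -> total=7
Click 3 (3,1) count=2: revealed 1 new [(3,1)] -> total=8

Answer: ..###
..###
.....
.#.#.
.....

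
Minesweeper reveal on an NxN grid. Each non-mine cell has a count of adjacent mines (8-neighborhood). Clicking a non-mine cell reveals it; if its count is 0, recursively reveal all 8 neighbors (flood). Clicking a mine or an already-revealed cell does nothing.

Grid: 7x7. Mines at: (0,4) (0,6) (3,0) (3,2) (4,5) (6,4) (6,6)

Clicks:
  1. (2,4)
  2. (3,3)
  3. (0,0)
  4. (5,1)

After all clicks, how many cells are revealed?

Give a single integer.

Click 1 (2,4) count=0: revealed 12 new [(1,3) (1,4) (1,5) (1,6) (2,3) (2,4) (2,5) (2,6) (3,3) (3,4) (3,5) (3,6)] -> total=12
Click 2 (3,3) count=1: revealed 0 new [(none)] -> total=12
Click 3 (0,0) count=0: revealed 10 new [(0,0) (0,1) (0,2) (0,3) (1,0) (1,1) (1,2) (2,0) (2,1) (2,2)] -> total=22
Click 4 (5,1) count=0: revealed 12 new [(4,0) (4,1) (4,2) (4,3) (5,0) (5,1) (5,2) (5,3) (6,0) (6,1) (6,2) (6,3)] -> total=34

Answer: 34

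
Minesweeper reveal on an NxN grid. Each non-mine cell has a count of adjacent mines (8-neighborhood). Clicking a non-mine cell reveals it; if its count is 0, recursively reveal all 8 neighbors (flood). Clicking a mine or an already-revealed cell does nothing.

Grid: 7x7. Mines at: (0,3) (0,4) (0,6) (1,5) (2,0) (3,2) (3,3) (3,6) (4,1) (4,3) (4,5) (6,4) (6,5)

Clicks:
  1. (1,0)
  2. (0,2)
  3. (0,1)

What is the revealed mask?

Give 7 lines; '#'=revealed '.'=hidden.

Answer: ###....
###....
.......
.......
.......
.......
.......

Derivation:
Click 1 (1,0) count=1: revealed 1 new [(1,0)] -> total=1
Click 2 (0,2) count=1: revealed 1 new [(0,2)] -> total=2
Click 3 (0,1) count=0: revealed 4 new [(0,0) (0,1) (1,1) (1,2)] -> total=6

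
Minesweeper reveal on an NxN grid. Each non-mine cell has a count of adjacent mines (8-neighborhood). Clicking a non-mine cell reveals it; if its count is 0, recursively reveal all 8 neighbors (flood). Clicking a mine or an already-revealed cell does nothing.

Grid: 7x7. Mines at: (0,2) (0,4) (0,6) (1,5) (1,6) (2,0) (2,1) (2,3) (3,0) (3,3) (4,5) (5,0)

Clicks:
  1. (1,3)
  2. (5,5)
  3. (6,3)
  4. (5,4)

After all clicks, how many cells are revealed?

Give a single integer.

Click 1 (1,3) count=3: revealed 1 new [(1,3)] -> total=1
Click 2 (5,5) count=1: revealed 1 new [(5,5)] -> total=2
Click 3 (6,3) count=0: revealed 15 new [(4,1) (4,2) (4,3) (4,4) (5,1) (5,2) (5,3) (5,4) (5,6) (6,1) (6,2) (6,3) (6,4) (6,5) (6,6)] -> total=17
Click 4 (5,4) count=1: revealed 0 new [(none)] -> total=17

Answer: 17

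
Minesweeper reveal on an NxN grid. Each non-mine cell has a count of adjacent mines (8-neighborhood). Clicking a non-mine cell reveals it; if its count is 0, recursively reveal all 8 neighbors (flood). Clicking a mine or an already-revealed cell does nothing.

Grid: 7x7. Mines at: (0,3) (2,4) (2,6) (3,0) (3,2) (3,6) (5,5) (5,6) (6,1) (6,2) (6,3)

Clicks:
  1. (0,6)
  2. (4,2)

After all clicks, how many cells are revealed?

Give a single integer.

Answer: 7

Derivation:
Click 1 (0,6) count=0: revealed 6 new [(0,4) (0,5) (0,6) (1,4) (1,5) (1,6)] -> total=6
Click 2 (4,2) count=1: revealed 1 new [(4,2)] -> total=7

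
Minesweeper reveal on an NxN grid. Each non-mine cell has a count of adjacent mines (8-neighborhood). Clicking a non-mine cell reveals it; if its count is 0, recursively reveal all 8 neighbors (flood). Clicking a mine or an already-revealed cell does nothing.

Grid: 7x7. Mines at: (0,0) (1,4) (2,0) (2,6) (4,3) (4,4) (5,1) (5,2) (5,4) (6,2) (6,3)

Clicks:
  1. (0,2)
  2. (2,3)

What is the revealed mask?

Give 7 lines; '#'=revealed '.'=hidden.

Answer: .###...
.###...
.###...
.###...
.......
.......
.......

Derivation:
Click 1 (0,2) count=0: revealed 12 new [(0,1) (0,2) (0,3) (1,1) (1,2) (1,3) (2,1) (2,2) (2,3) (3,1) (3,2) (3,3)] -> total=12
Click 2 (2,3) count=1: revealed 0 new [(none)] -> total=12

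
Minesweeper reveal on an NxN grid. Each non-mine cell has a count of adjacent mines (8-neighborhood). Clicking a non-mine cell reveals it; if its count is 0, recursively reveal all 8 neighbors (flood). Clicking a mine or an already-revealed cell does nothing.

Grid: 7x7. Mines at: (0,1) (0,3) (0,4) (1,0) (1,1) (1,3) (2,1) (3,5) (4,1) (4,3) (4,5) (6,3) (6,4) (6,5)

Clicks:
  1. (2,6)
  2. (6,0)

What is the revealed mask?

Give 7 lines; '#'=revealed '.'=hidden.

Answer: .......
.......
......#
.......
.......
###....
###....

Derivation:
Click 1 (2,6) count=1: revealed 1 new [(2,6)] -> total=1
Click 2 (6,0) count=0: revealed 6 new [(5,0) (5,1) (5,2) (6,0) (6,1) (6,2)] -> total=7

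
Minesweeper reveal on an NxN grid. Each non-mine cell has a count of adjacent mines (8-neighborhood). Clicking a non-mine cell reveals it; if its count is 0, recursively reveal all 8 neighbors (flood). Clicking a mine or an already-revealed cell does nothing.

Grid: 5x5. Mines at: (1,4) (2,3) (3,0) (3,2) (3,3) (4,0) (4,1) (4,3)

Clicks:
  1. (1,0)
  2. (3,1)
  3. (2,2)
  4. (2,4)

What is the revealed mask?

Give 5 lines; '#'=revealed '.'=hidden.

Answer: ####.
####.
###.#
.#...
.....

Derivation:
Click 1 (1,0) count=0: revealed 11 new [(0,0) (0,1) (0,2) (0,3) (1,0) (1,1) (1,2) (1,3) (2,0) (2,1) (2,2)] -> total=11
Click 2 (3,1) count=4: revealed 1 new [(3,1)] -> total=12
Click 3 (2,2) count=3: revealed 0 new [(none)] -> total=12
Click 4 (2,4) count=3: revealed 1 new [(2,4)] -> total=13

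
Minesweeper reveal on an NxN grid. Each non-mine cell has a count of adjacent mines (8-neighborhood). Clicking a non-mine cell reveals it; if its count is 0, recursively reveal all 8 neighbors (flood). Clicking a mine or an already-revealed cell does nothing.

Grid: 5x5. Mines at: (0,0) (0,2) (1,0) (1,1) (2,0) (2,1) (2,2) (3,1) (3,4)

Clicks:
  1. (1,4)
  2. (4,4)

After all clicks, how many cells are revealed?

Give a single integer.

Click 1 (1,4) count=0: revealed 6 new [(0,3) (0,4) (1,3) (1,4) (2,3) (2,4)] -> total=6
Click 2 (4,4) count=1: revealed 1 new [(4,4)] -> total=7

Answer: 7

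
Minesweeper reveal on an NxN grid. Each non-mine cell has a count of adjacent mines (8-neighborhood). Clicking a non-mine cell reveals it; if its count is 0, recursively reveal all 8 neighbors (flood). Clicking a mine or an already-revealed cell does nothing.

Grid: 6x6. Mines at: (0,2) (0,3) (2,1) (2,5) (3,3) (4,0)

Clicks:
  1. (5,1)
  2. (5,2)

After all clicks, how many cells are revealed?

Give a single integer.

Click 1 (5,1) count=1: revealed 1 new [(5,1)] -> total=1
Click 2 (5,2) count=0: revealed 11 new [(3,4) (3,5) (4,1) (4,2) (4,3) (4,4) (4,5) (5,2) (5,3) (5,4) (5,5)] -> total=12

Answer: 12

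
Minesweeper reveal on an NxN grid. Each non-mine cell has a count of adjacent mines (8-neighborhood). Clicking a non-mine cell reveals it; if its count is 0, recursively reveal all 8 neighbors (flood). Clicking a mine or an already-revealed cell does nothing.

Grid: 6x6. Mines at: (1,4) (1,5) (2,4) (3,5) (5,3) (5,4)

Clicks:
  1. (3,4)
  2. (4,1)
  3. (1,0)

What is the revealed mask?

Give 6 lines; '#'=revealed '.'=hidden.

Click 1 (3,4) count=2: revealed 1 new [(3,4)] -> total=1
Click 2 (4,1) count=0: revealed 23 new [(0,0) (0,1) (0,2) (0,3) (1,0) (1,1) (1,2) (1,3) (2,0) (2,1) (2,2) (2,3) (3,0) (3,1) (3,2) (3,3) (4,0) (4,1) (4,2) (4,3) (5,0) (5,1) (5,2)] -> total=24
Click 3 (1,0) count=0: revealed 0 new [(none)] -> total=24

Answer: ####..
####..
####..
#####.
####..
###...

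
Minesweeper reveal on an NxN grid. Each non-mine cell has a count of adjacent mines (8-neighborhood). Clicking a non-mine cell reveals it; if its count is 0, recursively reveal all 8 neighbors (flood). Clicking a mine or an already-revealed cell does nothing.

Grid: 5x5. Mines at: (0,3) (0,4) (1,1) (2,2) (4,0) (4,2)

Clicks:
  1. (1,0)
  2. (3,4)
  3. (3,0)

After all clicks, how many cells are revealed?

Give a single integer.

Click 1 (1,0) count=1: revealed 1 new [(1,0)] -> total=1
Click 2 (3,4) count=0: revealed 8 new [(1,3) (1,4) (2,3) (2,4) (3,3) (3,4) (4,3) (4,4)] -> total=9
Click 3 (3,0) count=1: revealed 1 new [(3,0)] -> total=10

Answer: 10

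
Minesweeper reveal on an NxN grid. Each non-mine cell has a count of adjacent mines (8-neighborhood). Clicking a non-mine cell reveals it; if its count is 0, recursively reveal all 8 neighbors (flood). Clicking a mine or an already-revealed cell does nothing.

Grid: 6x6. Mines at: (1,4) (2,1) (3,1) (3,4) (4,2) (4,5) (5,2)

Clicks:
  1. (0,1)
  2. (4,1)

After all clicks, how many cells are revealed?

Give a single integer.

Answer: 9

Derivation:
Click 1 (0,1) count=0: revealed 8 new [(0,0) (0,1) (0,2) (0,3) (1,0) (1,1) (1,2) (1,3)] -> total=8
Click 2 (4,1) count=3: revealed 1 new [(4,1)] -> total=9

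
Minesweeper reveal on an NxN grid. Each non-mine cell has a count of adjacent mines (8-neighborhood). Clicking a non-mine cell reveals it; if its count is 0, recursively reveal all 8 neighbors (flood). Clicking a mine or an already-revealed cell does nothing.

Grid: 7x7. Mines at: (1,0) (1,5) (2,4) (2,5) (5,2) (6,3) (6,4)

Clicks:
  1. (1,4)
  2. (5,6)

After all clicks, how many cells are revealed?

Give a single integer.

Click 1 (1,4) count=3: revealed 1 new [(1,4)] -> total=1
Click 2 (5,6) count=0: revealed 14 new [(3,3) (3,4) (3,5) (3,6) (4,3) (4,4) (4,5) (4,6) (5,3) (5,4) (5,5) (5,6) (6,5) (6,6)] -> total=15

Answer: 15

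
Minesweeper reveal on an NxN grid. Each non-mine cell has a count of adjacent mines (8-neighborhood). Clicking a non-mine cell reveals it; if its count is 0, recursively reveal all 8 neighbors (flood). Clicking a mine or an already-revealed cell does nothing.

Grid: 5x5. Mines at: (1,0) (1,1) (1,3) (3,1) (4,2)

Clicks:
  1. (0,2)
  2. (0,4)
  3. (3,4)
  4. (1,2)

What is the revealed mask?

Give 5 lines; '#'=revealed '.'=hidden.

Answer: ..#.#
..#..
...##
...##
...##

Derivation:
Click 1 (0,2) count=2: revealed 1 new [(0,2)] -> total=1
Click 2 (0,4) count=1: revealed 1 new [(0,4)] -> total=2
Click 3 (3,4) count=0: revealed 6 new [(2,3) (2,4) (3,3) (3,4) (4,3) (4,4)] -> total=8
Click 4 (1,2) count=2: revealed 1 new [(1,2)] -> total=9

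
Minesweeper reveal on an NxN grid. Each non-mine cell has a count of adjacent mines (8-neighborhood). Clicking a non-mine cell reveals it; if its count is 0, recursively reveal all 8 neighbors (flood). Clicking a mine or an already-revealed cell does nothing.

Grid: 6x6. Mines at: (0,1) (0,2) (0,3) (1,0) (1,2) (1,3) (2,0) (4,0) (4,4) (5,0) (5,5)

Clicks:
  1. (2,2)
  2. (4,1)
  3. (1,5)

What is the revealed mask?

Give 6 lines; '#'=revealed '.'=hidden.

Answer: ....##
....##
..#.##
....##
.#....
......

Derivation:
Click 1 (2,2) count=2: revealed 1 new [(2,2)] -> total=1
Click 2 (4,1) count=2: revealed 1 new [(4,1)] -> total=2
Click 3 (1,5) count=0: revealed 8 new [(0,4) (0,5) (1,4) (1,5) (2,4) (2,5) (3,4) (3,5)] -> total=10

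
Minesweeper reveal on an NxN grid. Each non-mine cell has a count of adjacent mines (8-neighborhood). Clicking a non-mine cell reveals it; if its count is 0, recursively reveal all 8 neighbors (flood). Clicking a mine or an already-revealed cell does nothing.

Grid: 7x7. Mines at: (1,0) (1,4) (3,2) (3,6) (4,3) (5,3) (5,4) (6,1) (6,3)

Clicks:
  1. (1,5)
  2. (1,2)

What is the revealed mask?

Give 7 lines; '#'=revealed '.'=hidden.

Click 1 (1,5) count=1: revealed 1 new [(1,5)] -> total=1
Click 2 (1,2) count=0: revealed 9 new [(0,1) (0,2) (0,3) (1,1) (1,2) (1,3) (2,1) (2,2) (2,3)] -> total=10

Answer: .###...
.###.#.
.###...
.......
.......
.......
.......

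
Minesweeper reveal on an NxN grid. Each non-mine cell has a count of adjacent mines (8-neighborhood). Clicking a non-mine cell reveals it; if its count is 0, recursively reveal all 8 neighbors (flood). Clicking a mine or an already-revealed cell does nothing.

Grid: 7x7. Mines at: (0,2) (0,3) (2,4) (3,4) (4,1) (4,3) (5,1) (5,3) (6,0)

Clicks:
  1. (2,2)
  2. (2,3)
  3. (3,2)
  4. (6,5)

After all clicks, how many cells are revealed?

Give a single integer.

Click 1 (2,2) count=0: revealed 14 new [(0,0) (0,1) (1,0) (1,1) (1,2) (1,3) (2,0) (2,1) (2,2) (2,3) (3,0) (3,1) (3,2) (3,3)] -> total=14
Click 2 (2,3) count=2: revealed 0 new [(none)] -> total=14
Click 3 (3,2) count=2: revealed 0 new [(none)] -> total=14
Click 4 (6,5) count=0: revealed 19 new [(0,4) (0,5) (0,6) (1,4) (1,5) (1,6) (2,5) (2,6) (3,5) (3,6) (4,4) (4,5) (4,6) (5,4) (5,5) (5,6) (6,4) (6,5) (6,6)] -> total=33

Answer: 33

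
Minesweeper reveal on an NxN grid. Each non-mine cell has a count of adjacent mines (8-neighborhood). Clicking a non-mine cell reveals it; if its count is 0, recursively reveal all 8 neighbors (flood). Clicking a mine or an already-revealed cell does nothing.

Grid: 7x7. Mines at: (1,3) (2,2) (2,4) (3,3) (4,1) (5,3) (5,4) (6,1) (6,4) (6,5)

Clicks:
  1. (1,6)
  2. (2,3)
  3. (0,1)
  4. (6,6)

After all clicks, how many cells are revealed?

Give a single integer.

Click 1 (1,6) count=0: revealed 14 new [(0,4) (0,5) (0,6) (1,4) (1,5) (1,6) (2,5) (2,6) (3,5) (3,6) (4,5) (4,6) (5,5) (5,6)] -> total=14
Click 2 (2,3) count=4: revealed 1 new [(2,3)] -> total=15
Click 3 (0,1) count=0: revealed 10 new [(0,0) (0,1) (0,2) (1,0) (1,1) (1,2) (2,0) (2,1) (3,0) (3,1)] -> total=25
Click 4 (6,6) count=1: revealed 1 new [(6,6)] -> total=26

Answer: 26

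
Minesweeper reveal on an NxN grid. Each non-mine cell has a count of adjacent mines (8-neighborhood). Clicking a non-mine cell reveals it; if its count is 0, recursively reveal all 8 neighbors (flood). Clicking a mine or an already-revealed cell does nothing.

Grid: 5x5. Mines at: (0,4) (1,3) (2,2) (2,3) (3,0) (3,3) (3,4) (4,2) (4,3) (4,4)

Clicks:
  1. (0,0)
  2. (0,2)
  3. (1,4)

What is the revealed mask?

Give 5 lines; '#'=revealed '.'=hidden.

Answer: ###..
###.#
##...
.....
.....

Derivation:
Click 1 (0,0) count=0: revealed 8 new [(0,0) (0,1) (0,2) (1,0) (1,1) (1,2) (2,0) (2,1)] -> total=8
Click 2 (0,2) count=1: revealed 0 new [(none)] -> total=8
Click 3 (1,4) count=3: revealed 1 new [(1,4)] -> total=9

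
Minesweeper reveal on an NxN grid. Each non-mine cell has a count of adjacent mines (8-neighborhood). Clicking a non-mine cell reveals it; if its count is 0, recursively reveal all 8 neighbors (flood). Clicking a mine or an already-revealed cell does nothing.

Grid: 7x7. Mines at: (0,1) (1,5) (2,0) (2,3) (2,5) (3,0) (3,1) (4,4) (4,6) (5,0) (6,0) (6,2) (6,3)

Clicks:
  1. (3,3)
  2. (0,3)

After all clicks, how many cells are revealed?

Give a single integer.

Click 1 (3,3) count=2: revealed 1 new [(3,3)] -> total=1
Click 2 (0,3) count=0: revealed 6 new [(0,2) (0,3) (0,4) (1,2) (1,3) (1,4)] -> total=7

Answer: 7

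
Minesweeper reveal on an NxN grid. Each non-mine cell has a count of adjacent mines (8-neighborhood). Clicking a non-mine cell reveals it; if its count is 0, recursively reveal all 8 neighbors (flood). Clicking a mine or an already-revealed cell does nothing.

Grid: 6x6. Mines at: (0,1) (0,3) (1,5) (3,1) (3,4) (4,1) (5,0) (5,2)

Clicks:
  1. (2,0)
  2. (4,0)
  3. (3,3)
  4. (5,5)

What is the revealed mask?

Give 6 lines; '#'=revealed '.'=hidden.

Answer: ......
......
#.....
...#..
#..###
...###

Derivation:
Click 1 (2,0) count=1: revealed 1 new [(2,0)] -> total=1
Click 2 (4,0) count=3: revealed 1 new [(4,0)] -> total=2
Click 3 (3,3) count=1: revealed 1 new [(3,3)] -> total=3
Click 4 (5,5) count=0: revealed 6 new [(4,3) (4,4) (4,5) (5,3) (5,4) (5,5)] -> total=9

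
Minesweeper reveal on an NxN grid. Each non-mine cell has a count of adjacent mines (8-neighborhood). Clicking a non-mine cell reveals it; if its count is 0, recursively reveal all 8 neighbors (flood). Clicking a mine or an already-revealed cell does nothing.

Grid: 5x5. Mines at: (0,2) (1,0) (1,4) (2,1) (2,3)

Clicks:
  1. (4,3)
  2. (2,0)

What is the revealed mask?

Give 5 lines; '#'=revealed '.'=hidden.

Answer: .....
.....
#....
#####
#####

Derivation:
Click 1 (4,3) count=0: revealed 10 new [(3,0) (3,1) (3,2) (3,3) (3,4) (4,0) (4,1) (4,2) (4,3) (4,4)] -> total=10
Click 2 (2,0) count=2: revealed 1 new [(2,0)] -> total=11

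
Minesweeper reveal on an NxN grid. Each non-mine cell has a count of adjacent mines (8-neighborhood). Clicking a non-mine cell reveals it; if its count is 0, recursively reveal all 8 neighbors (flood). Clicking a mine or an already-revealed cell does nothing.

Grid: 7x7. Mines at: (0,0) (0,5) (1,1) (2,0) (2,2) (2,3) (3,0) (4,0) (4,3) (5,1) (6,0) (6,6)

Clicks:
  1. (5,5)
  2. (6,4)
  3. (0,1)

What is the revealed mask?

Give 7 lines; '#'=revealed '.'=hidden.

Answer: .#.....
.......
.......
.......
.......
..####.
..####.

Derivation:
Click 1 (5,5) count=1: revealed 1 new [(5,5)] -> total=1
Click 2 (6,4) count=0: revealed 7 new [(5,2) (5,3) (5,4) (6,2) (6,3) (6,4) (6,5)] -> total=8
Click 3 (0,1) count=2: revealed 1 new [(0,1)] -> total=9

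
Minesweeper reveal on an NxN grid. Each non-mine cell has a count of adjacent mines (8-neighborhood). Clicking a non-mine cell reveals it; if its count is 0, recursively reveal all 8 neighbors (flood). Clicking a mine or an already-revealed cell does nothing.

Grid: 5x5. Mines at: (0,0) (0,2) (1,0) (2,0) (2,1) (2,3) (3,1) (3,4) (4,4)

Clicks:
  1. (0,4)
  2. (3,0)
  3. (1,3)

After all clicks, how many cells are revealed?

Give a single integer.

Click 1 (0,4) count=0: revealed 4 new [(0,3) (0,4) (1,3) (1,4)] -> total=4
Click 2 (3,0) count=3: revealed 1 new [(3,0)] -> total=5
Click 3 (1,3) count=2: revealed 0 new [(none)] -> total=5

Answer: 5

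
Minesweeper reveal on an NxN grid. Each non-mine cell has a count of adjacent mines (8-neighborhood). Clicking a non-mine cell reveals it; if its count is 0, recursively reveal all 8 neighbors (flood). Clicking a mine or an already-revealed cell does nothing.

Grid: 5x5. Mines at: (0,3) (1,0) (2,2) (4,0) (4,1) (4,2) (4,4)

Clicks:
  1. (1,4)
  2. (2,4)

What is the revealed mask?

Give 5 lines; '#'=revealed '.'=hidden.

Answer: .....
...##
...##
...##
.....

Derivation:
Click 1 (1,4) count=1: revealed 1 new [(1,4)] -> total=1
Click 2 (2,4) count=0: revealed 5 new [(1,3) (2,3) (2,4) (3,3) (3,4)] -> total=6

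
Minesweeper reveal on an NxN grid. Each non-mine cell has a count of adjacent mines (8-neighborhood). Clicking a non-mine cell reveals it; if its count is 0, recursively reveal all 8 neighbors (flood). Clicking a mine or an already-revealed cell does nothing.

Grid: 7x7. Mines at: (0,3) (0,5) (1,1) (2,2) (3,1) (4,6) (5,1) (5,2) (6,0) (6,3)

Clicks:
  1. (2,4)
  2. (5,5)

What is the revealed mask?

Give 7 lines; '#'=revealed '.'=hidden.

Answer: .......
...####
...####
...####
...###.
...###.
.......

Derivation:
Click 1 (2,4) count=0: revealed 18 new [(1,3) (1,4) (1,5) (1,6) (2,3) (2,4) (2,5) (2,6) (3,3) (3,4) (3,5) (3,6) (4,3) (4,4) (4,5) (5,3) (5,4) (5,5)] -> total=18
Click 2 (5,5) count=1: revealed 0 new [(none)] -> total=18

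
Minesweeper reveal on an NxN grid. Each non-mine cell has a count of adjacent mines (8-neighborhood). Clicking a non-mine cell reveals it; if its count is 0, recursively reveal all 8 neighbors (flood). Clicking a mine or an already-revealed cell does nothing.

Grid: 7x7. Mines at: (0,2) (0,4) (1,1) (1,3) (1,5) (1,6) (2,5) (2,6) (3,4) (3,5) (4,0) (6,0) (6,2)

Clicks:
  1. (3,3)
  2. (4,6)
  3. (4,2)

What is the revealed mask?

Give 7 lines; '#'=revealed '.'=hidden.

Click 1 (3,3) count=1: revealed 1 new [(3,3)] -> total=1
Click 2 (4,6) count=1: revealed 1 new [(4,6)] -> total=2
Click 3 (4,2) count=0: revealed 11 new [(2,1) (2,2) (2,3) (3,1) (3,2) (4,1) (4,2) (4,3) (5,1) (5,2) (5,3)] -> total=13

Answer: .......
.......
.###...
.###...
.###..#
.###...
.......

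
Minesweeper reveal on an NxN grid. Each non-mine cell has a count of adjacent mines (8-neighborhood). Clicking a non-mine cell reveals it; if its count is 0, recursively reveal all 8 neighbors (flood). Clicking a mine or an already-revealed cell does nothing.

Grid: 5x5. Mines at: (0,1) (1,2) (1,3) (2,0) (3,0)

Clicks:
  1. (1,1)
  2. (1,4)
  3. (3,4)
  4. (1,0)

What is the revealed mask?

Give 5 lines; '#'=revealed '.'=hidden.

Click 1 (1,1) count=3: revealed 1 new [(1,1)] -> total=1
Click 2 (1,4) count=1: revealed 1 new [(1,4)] -> total=2
Click 3 (3,4) count=0: revealed 12 new [(2,1) (2,2) (2,3) (2,4) (3,1) (3,2) (3,3) (3,4) (4,1) (4,2) (4,3) (4,4)] -> total=14
Click 4 (1,0) count=2: revealed 1 new [(1,0)] -> total=15

Answer: .....
##..#
.####
.####
.####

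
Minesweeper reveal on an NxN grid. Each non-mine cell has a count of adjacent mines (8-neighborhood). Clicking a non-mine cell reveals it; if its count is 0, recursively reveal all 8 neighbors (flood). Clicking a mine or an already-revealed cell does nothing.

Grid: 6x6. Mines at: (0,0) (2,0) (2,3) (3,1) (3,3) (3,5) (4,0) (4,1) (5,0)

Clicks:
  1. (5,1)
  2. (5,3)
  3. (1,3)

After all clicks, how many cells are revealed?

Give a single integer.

Answer: 10

Derivation:
Click 1 (5,1) count=3: revealed 1 new [(5,1)] -> total=1
Click 2 (5,3) count=0: revealed 8 new [(4,2) (4,3) (4,4) (4,5) (5,2) (5,3) (5,4) (5,5)] -> total=9
Click 3 (1,3) count=1: revealed 1 new [(1,3)] -> total=10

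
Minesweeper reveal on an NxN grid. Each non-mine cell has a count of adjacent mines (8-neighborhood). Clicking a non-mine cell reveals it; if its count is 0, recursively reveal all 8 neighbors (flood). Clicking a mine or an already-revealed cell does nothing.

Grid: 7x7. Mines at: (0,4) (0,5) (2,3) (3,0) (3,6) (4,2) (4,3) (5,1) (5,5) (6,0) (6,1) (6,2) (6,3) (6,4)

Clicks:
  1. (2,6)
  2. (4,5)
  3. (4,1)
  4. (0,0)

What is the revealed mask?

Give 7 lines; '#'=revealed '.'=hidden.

Answer: ####...
####...
###...#
.......
.#...#.
.......
.......

Derivation:
Click 1 (2,6) count=1: revealed 1 new [(2,6)] -> total=1
Click 2 (4,5) count=2: revealed 1 new [(4,5)] -> total=2
Click 3 (4,1) count=3: revealed 1 new [(4,1)] -> total=3
Click 4 (0,0) count=0: revealed 11 new [(0,0) (0,1) (0,2) (0,3) (1,0) (1,1) (1,2) (1,3) (2,0) (2,1) (2,2)] -> total=14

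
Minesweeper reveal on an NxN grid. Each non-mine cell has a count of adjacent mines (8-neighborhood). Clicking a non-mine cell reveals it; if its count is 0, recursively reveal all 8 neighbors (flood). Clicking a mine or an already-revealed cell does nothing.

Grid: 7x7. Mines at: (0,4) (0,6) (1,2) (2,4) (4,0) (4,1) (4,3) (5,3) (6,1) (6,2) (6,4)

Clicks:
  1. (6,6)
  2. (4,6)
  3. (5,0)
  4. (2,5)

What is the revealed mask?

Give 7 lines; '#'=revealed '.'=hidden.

Click 1 (6,6) count=0: revealed 15 new [(1,5) (1,6) (2,5) (2,6) (3,4) (3,5) (3,6) (4,4) (4,5) (4,6) (5,4) (5,5) (5,6) (6,5) (6,6)] -> total=15
Click 2 (4,6) count=0: revealed 0 new [(none)] -> total=15
Click 3 (5,0) count=3: revealed 1 new [(5,0)] -> total=16
Click 4 (2,5) count=1: revealed 0 new [(none)] -> total=16

Answer: .......
.....##
.....##
....###
....###
#...###
.....##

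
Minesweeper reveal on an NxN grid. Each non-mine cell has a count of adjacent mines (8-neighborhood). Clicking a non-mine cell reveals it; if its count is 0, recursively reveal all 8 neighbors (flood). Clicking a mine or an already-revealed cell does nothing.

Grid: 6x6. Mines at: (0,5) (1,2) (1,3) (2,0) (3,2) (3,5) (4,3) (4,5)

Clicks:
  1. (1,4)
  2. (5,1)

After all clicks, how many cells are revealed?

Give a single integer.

Click 1 (1,4) count=2: revealed 1 new [(1,4)] -> total=1
Click 2 (5,1) count=0: revealed 8 new [(3,0) (3,1) (4,0) (4,1) (4,2) (5,0) (5,1) (5,2)] -> total=9

Answer: 9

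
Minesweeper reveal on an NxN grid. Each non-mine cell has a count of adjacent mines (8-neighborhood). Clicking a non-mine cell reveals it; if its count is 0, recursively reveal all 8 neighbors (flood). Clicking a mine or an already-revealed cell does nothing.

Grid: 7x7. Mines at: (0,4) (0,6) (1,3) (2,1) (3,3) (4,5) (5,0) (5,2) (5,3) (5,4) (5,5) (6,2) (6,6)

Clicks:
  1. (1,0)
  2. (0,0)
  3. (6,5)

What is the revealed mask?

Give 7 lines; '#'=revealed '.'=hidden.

Answer: ###....
###....
.......
.......
.......
.......
.....#.

Derivation:
Click 1 (1,0) count=1: revealed 1 new [(1,0)] -> total=1
Click 2 (0,0) count=0: revealed 5 new [(0,0) (0,1) (0,2) (1,1) (1,2)] -> total=6
Click 3 (6,5) count=3: revealed 1 new [(6,5)] -> total=7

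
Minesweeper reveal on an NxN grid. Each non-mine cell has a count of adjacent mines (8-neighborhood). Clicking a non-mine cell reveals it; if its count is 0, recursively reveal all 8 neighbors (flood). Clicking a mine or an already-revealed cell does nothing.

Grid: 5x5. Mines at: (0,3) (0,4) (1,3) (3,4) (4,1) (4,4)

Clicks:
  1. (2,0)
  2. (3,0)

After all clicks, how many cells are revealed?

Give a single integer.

Answer: 12

Derivation:
Click 1 (2,0) count=0: revealed 12 new [(0,0) (0,1) (0,2) (1,0) (1,1) (1,2) (2,0) (2,1) (2,2) (3,0) (3,1) (3,2)] -> total=12
Click 2 (3,0) count=1: revealed 0 new [(none)] -> total=12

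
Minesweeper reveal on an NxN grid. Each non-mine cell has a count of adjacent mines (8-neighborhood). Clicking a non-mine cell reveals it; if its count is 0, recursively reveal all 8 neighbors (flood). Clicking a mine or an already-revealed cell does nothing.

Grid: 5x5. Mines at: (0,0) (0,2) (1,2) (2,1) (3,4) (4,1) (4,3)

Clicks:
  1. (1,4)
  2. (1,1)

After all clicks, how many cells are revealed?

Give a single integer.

Click 1 (1,4) count=0: revealed 6 new [(0,3) (0,4) (1,3) (1,4) (2,3) (2,4)] -> total=6
Click 2 (1,1) count=4: revealed 1 new [(1,1)] -> total=7

Answer: 7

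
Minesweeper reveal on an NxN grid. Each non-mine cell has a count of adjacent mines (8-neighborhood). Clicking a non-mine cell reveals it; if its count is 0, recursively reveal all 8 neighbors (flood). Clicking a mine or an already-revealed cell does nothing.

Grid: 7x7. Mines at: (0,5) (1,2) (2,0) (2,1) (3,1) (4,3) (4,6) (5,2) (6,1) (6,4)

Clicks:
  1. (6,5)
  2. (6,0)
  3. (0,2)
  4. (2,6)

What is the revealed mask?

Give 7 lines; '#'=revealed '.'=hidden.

Click 1 (6,5) count=1: revealed 1 new [(6,5)] -> total=1
Click 2 (6,0) count=1: revealed 1 new [(6,0)] -> total=2
Click 3 (0,2) count=1: revealed 1 new [(0,2)] -> total=3
Click 4 (2,6) count=0: revealed 12 new [(1,3) (1,4) (1,5) (1,6) (2,3) (2,4) (2,5) (2,6) (3,3) (3,4) (3,5) (3,6)] -> total=15

Answer: ..#....
...####
...####
...####
.......
.......
#....#.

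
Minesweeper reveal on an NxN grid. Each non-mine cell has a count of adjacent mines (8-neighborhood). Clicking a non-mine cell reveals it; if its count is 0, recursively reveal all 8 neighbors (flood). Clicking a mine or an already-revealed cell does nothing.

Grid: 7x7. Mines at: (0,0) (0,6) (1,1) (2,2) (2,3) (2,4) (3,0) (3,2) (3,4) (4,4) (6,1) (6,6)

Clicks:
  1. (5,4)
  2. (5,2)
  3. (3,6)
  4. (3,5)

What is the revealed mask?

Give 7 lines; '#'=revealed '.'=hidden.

Click 1 (5,4) count=1: revealed 1 new [(5,4)] -> total=1
Click 2 (5,2) count=1: revealed 1 new [(5,2)] -> total=2
Click 3 (3,6) count=0: revealed 10 new [(1,5) (1,6) (2,5) (2,6) (3,5) (3,6) (4,5) (4,6) (5,5) (5,6)] -> total=12
Click 4 (3,5) count=3: revealed 0 new [(none)] -> total=12

Answer: .......
.....##
.....##
.....##
.....##
..#.###
.......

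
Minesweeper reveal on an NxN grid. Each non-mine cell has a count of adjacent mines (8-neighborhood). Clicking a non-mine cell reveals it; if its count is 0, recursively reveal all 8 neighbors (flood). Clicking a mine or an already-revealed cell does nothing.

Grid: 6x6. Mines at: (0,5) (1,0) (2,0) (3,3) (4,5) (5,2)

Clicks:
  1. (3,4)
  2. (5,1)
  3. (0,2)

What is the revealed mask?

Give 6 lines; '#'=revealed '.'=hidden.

Click 1 (3,4) count=2: revealed 1 new [(3,4)] -> total=1
Click 2 (5,1) count=1: revealed 1 new [(5,1)] -> total=2
Click 3 (0,2) count=0: revealed 12 new [(0,1) (0,2) (0,3) (0,4) (1,1) (1,2) (1,3) (1,4) (2,1) (2,2) (2,3) (2,4)] -> total=14

Answer: .####.
.####.
.####.
....#.
......
.#....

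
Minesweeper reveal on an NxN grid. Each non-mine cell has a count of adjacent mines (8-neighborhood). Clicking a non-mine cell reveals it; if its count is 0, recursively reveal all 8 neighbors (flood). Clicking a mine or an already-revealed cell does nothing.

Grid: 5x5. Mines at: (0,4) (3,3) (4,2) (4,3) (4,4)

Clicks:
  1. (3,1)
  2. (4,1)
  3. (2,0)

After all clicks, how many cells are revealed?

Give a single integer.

Answer: 17

Derivation:
Click 1 (3,1) count=1: revealed 1 new [(3,1)] -> total=1
Click 2 (4,1) count=1: revealed 1 new [(4,1)] -> total=2
Click 3 (2,0) count=0: revealed 15 new [(0,0) (0,1) (0,2) (0,3) (1,0) (1,1) (1,2) (1,3) (2,0) (2,1) (2,2) (2,3) (3,0) (3,2) (4,0)] -> total=17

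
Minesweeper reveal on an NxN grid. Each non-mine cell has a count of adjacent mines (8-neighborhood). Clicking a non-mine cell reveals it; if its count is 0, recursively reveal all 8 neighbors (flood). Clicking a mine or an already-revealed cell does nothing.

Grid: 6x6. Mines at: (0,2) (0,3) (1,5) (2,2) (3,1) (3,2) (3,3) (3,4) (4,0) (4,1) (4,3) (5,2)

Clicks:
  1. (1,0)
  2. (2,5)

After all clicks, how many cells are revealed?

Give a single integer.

Answer: 7

Derivation:
Click 1 (1,0) count=0: revealed 6 new [(0,0) (0,1) (1,0) (1,1) (2,0) (2,1)] -> total=6
Click 2 (2,5) count=2: revealed 1 new [(2,5)] -> total=7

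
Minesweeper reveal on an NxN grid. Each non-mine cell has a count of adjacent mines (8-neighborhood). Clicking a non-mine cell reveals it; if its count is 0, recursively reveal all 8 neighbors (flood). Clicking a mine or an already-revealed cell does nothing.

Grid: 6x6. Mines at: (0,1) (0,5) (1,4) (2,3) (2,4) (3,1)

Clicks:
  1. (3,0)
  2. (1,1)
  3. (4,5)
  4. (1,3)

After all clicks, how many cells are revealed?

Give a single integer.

Click 1 (3,0) count=1: revealed 1 new [(3,0)] -> total=1
Click 2 (1,1) count=1: revealed 1 new [(1,1)] -> total=2
Click 3 (4,5) count=0: revealed 16 new [(3,2) (3,3) (3,4) (3,5) (4,0) (4,1) (4,2) (4,3) (4,4) (4,5) (5,0) (5,1) (5,2) (5,3) (5,4) (5,5)] -> total=18
Click 4 (1,3) count=3: revealed 1 new [(1,3)] -> total=19

Answer: 19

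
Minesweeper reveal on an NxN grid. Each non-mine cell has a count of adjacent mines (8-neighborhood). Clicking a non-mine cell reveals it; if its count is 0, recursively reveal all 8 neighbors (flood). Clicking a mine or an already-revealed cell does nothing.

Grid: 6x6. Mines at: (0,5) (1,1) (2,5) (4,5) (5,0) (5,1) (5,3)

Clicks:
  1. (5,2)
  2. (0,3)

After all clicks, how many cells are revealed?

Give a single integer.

Answer: 22

Derivation:
Click 1 (5,2) count=2: revealed 1 new [(5,2)] -> total=1
Click 2 (0,3) count=0: revealed 21 new [(0,2) (0,3) (0,4) (1,2) (1,3) (1,4) (2,0) (2,1) (2,2) (2,3) (2,4) (3,0) (3,1) (3,2) (3,3) (3,4) (4,0) (4,1) (4,2) (4,3) (4,4)] -> total=22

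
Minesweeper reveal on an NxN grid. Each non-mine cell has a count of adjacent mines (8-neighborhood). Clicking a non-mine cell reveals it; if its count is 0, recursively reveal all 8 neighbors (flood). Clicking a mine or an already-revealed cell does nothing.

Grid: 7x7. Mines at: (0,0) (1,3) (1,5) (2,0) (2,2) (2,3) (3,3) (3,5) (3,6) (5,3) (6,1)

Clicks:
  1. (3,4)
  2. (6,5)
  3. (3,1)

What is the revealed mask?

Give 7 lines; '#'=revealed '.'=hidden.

Answer: .......
.......
.......
.#..#..
....###
....###
....###

Derivation:
Click 1 (3,4) count=3: revealed 1 new [(3,4)] -> total=1
Click 2 (6,5) count=0: revealed 9 new [(4,4) (4,5) (4,6) (5,4) (5,5) (5,6) (6,4) (6,5) (6,6)] -> total=10
Click 3 (3,1) count=2: revealed 1 new [(3,1)] -> total=11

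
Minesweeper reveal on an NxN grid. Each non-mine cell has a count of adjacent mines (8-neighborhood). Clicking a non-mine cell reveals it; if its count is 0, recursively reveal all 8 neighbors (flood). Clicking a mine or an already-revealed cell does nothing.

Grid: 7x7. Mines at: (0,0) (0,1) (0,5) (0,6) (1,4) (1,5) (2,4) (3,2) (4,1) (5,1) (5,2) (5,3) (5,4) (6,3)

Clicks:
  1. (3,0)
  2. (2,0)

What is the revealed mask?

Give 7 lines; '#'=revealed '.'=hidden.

Click 1 (3,0) count=1: revealed 1 new [(3,0)] -> total=1
Click 2 (2,0) count=0: revealed 5 new [(1,0) (1,1) (2,0) (2,1) (3,1)] -> total=6

Answer: .......
##.....
##.....
##.....
.......
.......
.......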